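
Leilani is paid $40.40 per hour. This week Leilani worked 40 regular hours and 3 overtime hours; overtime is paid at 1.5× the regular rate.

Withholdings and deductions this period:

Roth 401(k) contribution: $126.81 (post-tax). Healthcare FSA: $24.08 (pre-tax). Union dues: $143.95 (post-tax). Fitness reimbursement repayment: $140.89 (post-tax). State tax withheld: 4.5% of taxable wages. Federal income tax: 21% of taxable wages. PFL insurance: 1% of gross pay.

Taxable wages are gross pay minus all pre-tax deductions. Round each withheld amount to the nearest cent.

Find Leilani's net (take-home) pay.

$891.79

Regular pay: 40 × $40.40 = $1,616.00
Overtime pay: 3 × $40.40 × 1.5 = $181.80
Gross pay = $1,616.00 + $181.80 = $1,797.80
Healthcare FSA: $24.08
Taxable wages = $1,797.80 − $24.08 = $1,773.72
State tax withheld: $1,773.72 × 0.045 = $79.82
Federal income tax: $1,773.72 × 0.21 = $372.48
PFL insurance: $1,797.80 × 0.01 = $17.98
Roth 401(k) contribution: $126.81
Union dues: $143.95
Fitness reimbursement repayment: $140.89
Total deductions = $24.08 + $79.82 + $372.48 + $17.98 + $126.81 + $143.95 + $140.89 = $906.01
Net pay = $1,797.80 − $906.01 = $891.79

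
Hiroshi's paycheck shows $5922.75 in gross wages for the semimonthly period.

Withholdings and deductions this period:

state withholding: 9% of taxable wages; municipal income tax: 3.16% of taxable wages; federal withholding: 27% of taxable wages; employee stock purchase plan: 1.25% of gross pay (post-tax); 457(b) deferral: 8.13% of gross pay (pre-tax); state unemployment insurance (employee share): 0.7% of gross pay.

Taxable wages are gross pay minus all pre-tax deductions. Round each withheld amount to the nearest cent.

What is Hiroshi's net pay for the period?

$3194.96

457(b) deferral: $5922.75 × 0.0813 = $481.52
Taxable wages = $5922.75 − $481.52 = $5441.23
State withholding: $5441.23 × 0.09 = $489.71
Municipal income tax: $5441.23 × 0.0316 = $171.94
Federal withholding: $5441.23 × 0.27 = $1469.13
State unemployment insurance (employee share): $5922.75 × 0.007 = $41.46
Employee stock purchase plan: $5922.75 × 0.0125 = $74.03
Total deductions = $481.52 + $489.71 + $171.94 + $1469.13 + $41.46 + $74.03 = $2727.79
Net pay = $5922.75 − $2727.79 = $3194.96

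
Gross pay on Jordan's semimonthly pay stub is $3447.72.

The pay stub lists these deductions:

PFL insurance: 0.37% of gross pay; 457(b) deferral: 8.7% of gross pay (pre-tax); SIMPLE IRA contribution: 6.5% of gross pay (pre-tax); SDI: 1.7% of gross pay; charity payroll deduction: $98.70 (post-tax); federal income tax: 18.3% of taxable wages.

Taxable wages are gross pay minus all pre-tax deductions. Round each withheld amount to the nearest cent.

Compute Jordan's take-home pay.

$2218.57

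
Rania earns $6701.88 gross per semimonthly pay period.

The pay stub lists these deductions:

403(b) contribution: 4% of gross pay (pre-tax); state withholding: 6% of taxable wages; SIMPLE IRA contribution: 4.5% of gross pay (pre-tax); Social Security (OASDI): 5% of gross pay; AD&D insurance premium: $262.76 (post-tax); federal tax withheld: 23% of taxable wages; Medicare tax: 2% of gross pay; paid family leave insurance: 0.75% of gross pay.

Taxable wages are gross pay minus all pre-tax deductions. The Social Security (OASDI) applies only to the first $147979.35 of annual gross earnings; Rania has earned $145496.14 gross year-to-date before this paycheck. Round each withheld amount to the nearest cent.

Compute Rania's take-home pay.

$3782.66

403(b) contribution: $6701.88 × 0.04 = $268.08
SIMPLE IRA contribution: $6701.88 × 0.045 = $301.58
Pre-tax total = $268.08 + $301.58 = $569.66
Taxable wages = $6701.88 − $569.66 = $6132.22
State withholding: $6132.22 × 0.06 = $367.93
Federal tax withheld: $6132.22 × 0.23 = $1410.41
Paid family leave insurance: $6701.88 × 0.0075 = $50.26
Social Security (OASDI): only $147979.35 − $145496.14 = $2483.21 of this check is subject → $2483.21 × 0.05 = $124.16
Medicare tax: $6701.88 × 0.02 = $134.04
AD&D insurance premium: $262.76
Total deductions = $268.08 + $301.58 + $367.93 + $1410.41 + $50.26 + $124.16 + $134.04 + $262.76 = $2919.22
Net pay = $6701.88 − $2919.22 = $3782.66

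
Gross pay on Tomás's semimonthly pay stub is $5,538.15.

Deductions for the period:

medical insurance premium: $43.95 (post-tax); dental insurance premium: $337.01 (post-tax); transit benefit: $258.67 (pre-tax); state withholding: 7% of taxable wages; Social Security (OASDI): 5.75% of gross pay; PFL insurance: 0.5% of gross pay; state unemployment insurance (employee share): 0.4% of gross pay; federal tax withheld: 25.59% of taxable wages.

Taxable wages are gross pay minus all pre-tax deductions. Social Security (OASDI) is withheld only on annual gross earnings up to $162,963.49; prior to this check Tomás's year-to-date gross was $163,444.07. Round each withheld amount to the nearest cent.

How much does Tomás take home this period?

$3,128.10

Transit benefit: $258.67
Taxable wages = $5,538.15 − $258.67 = $5,279.48
State withholding: $5,279.48 × 0.07 = $369.56
Federal tax withheld: $5,279.48 × 0.2559 = $1,351.02
Social Security (OASDI): annual cap $162,963.49 already reached (YTD $163,444.07), so $0.00
State unemployment insurance (employee share): $5,538.15 × 0.004 = $22.15
PFL insurance: $5,538.15 × 0.005 = $27.69
Medical insurance premium: $43.95
Dental insurance premium: $337.01
Total deductions = $258.67 + $369.56 + $1,351.02 + $0.00 + $22.15 + $27.69 + $43.95 + $337.01 = $2,410.05
Net pay = $5,538.15 − $2,410.05 = $3,128.10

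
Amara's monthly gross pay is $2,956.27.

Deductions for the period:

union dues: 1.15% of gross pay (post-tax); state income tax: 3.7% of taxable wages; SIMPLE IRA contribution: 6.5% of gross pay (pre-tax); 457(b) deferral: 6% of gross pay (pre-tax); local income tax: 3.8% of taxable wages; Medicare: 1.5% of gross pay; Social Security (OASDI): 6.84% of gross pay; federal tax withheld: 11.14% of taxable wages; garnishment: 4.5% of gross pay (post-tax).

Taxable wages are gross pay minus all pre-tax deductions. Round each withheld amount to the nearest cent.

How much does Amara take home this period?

SIMPLE IRA contribution: $2,956.27 × 0.065 = $192.16
457(b) deferral: $2,956.27 × 0.06 = $177.38
Pre-tax total = $192.16 + $177.38 = $369.54
Taxable wages = $2,956.27 − $369.54 = $2,586.73
Federal tax withheld: $2,586.73 × 0.1114 = $288.16
Local income tax: $2,586.73 × 0.038 = $98.30
State income tax: $2,586.73 × 0.037 = $95.71
Social Security (OASDI): $2,956.27 × 0.0684 = $202.21
Medicare: $2,956.27 × 0.015 = $44.34
Garnishment: $2,956.27 × 0.045 = $133.03
Union dues: $2,956.27 × 0.0115 = $34.00
Total deductions = $192.16 + $177.38 + $288.16 + $98.30 + $95.71 + $202.21 + $44.34 + $133.03 + $34.00 = $1,265.29
Net pay = $2,956.27 − $1,265.29 = $1,690.98

$1,690.98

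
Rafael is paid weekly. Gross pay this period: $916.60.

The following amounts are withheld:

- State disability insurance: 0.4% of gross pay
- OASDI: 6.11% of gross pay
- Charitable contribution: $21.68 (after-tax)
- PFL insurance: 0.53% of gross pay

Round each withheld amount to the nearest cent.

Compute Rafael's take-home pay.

$830.39

State disability insurance: $916.60 × 0.004 = $3.67
PFL insurance: $916.60 × 0.0053 = $4.86
OASDI: $916.60 × 0.0611 = $56.00
Charitable contribution: $21.68
Total deductions = $3.67 + $4.86 + $56.00 + $21.68 = $86.21
Net pay = $916.60 − $86.21 = $830.39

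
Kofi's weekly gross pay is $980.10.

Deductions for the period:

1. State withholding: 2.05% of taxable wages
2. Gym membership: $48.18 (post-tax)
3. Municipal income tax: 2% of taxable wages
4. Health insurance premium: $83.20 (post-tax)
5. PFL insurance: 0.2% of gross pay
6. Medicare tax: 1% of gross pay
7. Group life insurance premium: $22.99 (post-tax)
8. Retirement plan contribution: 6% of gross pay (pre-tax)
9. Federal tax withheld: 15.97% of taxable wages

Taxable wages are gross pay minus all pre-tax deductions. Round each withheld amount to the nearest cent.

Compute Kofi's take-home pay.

Retirement plan contribution: $980.10 × 0.06 = $58.81
Taxable wages = $980.10 − $58.81 = $921.29
Municipal income tax: $921.29 × 0.02 = $18.43
State withholding: $921.29 × 0.0205 = $18.89
Federal tax withheld: $921.29 × 0.1597 = $147.13
Medicare tax: $980.10 × 0.01 = $9.80
PFL insurance: $980.10 × 0.002 = $1.96
Gym membership: $48.18
Health insurance premium: $83.20
Group life insurance premium: $22.99
Total deductions = $58.81 + $18.43 + $18.89 + $147.13 + $9.80 + $1.96 + $48.18 + $83.20 + $22.99 = $409.39
Net pay = $980.10 − $409.39 = $570.71

$570.71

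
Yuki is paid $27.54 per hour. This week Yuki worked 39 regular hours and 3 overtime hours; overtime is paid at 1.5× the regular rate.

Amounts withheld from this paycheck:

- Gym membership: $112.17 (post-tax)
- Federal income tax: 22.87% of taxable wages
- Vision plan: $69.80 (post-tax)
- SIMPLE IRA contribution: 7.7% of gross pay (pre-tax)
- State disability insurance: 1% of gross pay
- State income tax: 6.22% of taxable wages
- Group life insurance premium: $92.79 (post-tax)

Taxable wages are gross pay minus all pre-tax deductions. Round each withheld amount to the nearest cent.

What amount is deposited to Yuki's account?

$497.34

Regular pay: 39 × $27.54 = $1074.06
Overtime pay: 3 × $27.54 × 1.5 = $123.93
Gross pay = $1074.06 + $123.93 = $1197.99
SIMPLE IRA contribution: $1197.99 × 0.077 = $92.25
Taxable wages = $1197.99 − $92.25 = $1105.74
Federal income tax: $1105.74 × 0.2287 = $252.88
State income tax: $1105.74 × 0.0622 = $68.78
State disability insurance: $1197.99 × 0.01 = $11.98
Gym membership: $112.17
Vision plan: $69.80
Group life insurance premium: $92.79
Total deductions = $92.25 + $252.88 + $68.78 + $11.98 + $112.17 + $69.80 + $92.79 = $700.65
Net pay = $1197.99 − $700.65 = $497.34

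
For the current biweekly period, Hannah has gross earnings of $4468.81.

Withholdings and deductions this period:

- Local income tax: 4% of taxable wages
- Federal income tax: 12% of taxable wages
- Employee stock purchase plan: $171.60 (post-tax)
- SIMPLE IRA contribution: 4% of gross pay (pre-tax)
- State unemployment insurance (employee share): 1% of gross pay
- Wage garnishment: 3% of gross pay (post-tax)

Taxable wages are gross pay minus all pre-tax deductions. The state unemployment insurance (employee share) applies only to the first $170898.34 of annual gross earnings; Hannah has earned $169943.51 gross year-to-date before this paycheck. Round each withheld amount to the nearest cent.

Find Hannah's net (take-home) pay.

$3288.44

SIMPLE IRA contribution: $4468.81 × 0.04 = $178.75
Taxable wages = $4468.81 − $178.75 = $4290.06
Local income tax: $4290.06 × 0.04 = $171.60
Federal income tax: $4290.06 × 0.12 = $514.81
State unemployment insurance (employee share): only $170898.34 − $169943.51 = $954.83 of this check is subject → $954.83 × 0.01 = $9.55
Employee stock purchase plan: $171.60
Wage garnishment: $4468.81 × 0.03 = $134.06
Total deductions = $178.75 + $171.60 + $514.81 + $9.55 + $171.60 + $134.06 = $1180.37
Net pay = $4468.81 − $1180.37 = $3288.44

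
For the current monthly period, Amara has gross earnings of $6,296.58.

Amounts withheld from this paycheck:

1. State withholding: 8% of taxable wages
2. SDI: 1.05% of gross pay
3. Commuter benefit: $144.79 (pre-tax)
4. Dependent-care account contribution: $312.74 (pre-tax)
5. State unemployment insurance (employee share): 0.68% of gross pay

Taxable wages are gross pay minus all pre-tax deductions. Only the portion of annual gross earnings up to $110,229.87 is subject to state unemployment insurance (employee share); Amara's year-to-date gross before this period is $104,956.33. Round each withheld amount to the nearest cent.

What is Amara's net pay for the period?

$5,269.96

Dependent-care account contribution: $312.74
Commuter benefit: $144.79
Pre-tax total = $312.74 + $144.79 = $457.53
Taxable wages = $6,296.58 − $457.53 = $5,839.05
State withholding: $5,839.05 × 0.08 = $467.12
SDI: $6,296.58 × 0.0105 = $66.11
State unemployment insurance (employee share): only $110,229.87 − $104,956.33 = $5,273.54 of this check is subject → $5,273.54 × 0.0068 = $35.86
Total deductions = $312.74 + $144.79 + $467.12 + $66.11 + $35.86 = $1,026.62
Net pay = $6,296.58 − $1,026.62 = $5,269.96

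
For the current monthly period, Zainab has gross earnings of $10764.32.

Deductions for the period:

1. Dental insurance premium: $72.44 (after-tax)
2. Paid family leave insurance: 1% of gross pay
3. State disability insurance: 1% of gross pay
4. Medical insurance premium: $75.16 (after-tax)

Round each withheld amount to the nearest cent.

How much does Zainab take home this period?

Paid family leave insurance: $10764.32 × 0.01 = $107.64
State disability insurance: $10764.32 × 0.01 = $107.64
Medical insurance premium: $75.16
Dental insurance premium: $72.44
Total deductions = $107.64 + $107.64 + $75.16 + $72.44 = $362.88
Net pay = $10764.32 − $362.88 = $10401.44

$10401.44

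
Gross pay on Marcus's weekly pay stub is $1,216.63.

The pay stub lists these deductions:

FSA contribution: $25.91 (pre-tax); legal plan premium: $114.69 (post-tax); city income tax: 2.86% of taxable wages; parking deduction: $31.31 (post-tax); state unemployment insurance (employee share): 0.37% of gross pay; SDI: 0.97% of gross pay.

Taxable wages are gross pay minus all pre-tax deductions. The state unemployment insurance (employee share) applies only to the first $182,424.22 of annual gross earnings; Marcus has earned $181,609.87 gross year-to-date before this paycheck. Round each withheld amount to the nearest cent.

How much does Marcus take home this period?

$995.86

FSA contribution: $25.91
Taxable wages = $1,216.63 − $25.91 = $1,190.72
City income tax: $1,190.72 × 0.0286 = $34.05
SDI: $1,216.63 × 0.0097 = $11.80
State unemployment insurance (employee share): only $182,424.22 − $181,609.87 = $814.35 of this check is subject → $814.35 × 0.0037 = $3.01
Parking deduction: $31.31
Legal plan premium: $114.69
Total deductions = $25.91 + $34.05 + $11.80 + $3.01 + $31.31 + $114.69 = $220.77
Net pay = $1,216.63 − $220.77 = $995.86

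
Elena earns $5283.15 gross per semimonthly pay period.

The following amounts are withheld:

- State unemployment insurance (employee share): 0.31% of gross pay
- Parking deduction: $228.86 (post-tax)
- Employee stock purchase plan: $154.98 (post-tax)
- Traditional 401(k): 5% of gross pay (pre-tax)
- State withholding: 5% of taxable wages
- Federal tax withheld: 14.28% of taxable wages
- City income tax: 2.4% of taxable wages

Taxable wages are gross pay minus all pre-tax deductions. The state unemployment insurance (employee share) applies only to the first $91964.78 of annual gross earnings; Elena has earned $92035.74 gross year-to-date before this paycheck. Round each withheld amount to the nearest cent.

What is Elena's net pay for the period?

$3547.03

Traditional 401(k): $5283.15 × 0.05 = $264.16
Taxable wages = $5283.15 − $264.16 = $5018.99
Federal tax withheld: $5018.99 × 0.1428 = $716.71
State withholding: $5018.99 × 0.05 = $250.95
City income tax: $5018.99 × 0.024 = $120.46
State unemployment insurance (employee share): annual cap $91964.78 already reached (YTD $92035.74), so $0.00
Employee stock purchase plan: $154.98
Parking deduction: $228.86
Total deductions = $264.16 + $716.71 + $250.95 + $120.46 + $0.00 + $154.98 + $228.86 = $1736.12
Net pay = $5283.15 − $1736.12 = $3547.03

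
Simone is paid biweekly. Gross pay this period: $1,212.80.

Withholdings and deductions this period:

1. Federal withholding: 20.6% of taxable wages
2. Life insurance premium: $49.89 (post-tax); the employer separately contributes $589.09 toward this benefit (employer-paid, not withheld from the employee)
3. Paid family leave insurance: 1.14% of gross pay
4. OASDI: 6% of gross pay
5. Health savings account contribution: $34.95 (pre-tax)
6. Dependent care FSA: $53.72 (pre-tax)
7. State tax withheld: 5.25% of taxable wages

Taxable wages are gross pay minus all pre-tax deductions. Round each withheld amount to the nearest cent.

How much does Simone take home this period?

$697.05

Health savings account contribution: $34.95
Dependent care FSA: $53.72
Pre-tax total = $34.95 + $53.72 = $88.67
Taxable wages = $1,212.80 − $88.67 = $1,124.13
Federal withholding: $1,124.13 × 0.206 = $231.57
State tax withheld: $1,124.13 × 0.0525 = $59.02
OASDI: $1,212.80 × 0.06 = $72.77
Paid family leave insurance: $1,212.80 × 0.0114 = $13.83
Life insurance premium: $49.89
(Employer's $589.09 toward life insurance premium is not withheld from the employee.)
Total deductions = $34.95 + $53.72 + $231.57 + $59.02 + $72.77 + $13.83 + $49.89 = $515.75
Net pay = $1,212.80 − $515.75 = $697.05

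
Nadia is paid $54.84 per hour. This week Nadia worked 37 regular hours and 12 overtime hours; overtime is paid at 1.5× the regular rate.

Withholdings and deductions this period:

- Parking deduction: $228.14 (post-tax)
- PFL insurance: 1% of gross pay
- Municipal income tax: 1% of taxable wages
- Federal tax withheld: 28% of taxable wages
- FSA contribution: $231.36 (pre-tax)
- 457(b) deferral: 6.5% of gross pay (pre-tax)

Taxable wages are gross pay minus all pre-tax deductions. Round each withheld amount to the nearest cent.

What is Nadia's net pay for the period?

$1,579.74

Regular pay: 37 × $54.84 = $2,029.08
Overtime pay: 12 × $54.84 × 1.5 = $987.12
Gross pay = $2,029.08 + $987.12 = $3,016.20
FSA contribution: $231.36
457(b) deferral: $3,016.20 × 0.065 = $196.05
Pre-tax total = $231.36 + $196.05 = $427.41
Taxable wages = $3,016.20 − $427.41 = $2,588.79
Federal tax withheld: $2,588.79 × 0.28 = $724.86
Municipal income tax: $2,588.79 × 0.01 = $25.89
PFL insurance: $3,016.20 × 0.01 = $30.16
Parking deduction: $228.14
Total deductions = $231.36 + $196.05 + $724.86 + $25.89 + $30.16 + $228.14 = $1,436.46
Net pay = $3,016.20 − $1,436.46 = $1,579.74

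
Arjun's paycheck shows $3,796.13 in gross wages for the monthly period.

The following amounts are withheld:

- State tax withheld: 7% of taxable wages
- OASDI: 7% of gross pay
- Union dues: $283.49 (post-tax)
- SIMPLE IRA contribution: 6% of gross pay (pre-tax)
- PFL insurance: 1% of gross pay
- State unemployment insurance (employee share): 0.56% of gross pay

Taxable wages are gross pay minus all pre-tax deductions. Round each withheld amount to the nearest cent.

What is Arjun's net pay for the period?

$2,710.13

SIMPLE IRA contribution: $3,796.13 × 0.06 = $227.77
Taxable wages = $3,796.13 − $227.77 = $3,568.36
State tax withheld: $3,568.36 × 0.07 = $249.79
OASDI: $3,796.13 × 0.07 = $265.73
State unemployment insurance (employee share): $3,796.13 × 0.0056 = $21.26
PFL insurance: $3,796.13 × 0.01 = $37.96
Union dues: $283.49
Total deductions = $227.77 + $249.79 + $265.73 + $21.26 + $37.96 + $283.49 = $1,086.00
Net pay = $3,796.13 − $1,086.00 = $2,710.13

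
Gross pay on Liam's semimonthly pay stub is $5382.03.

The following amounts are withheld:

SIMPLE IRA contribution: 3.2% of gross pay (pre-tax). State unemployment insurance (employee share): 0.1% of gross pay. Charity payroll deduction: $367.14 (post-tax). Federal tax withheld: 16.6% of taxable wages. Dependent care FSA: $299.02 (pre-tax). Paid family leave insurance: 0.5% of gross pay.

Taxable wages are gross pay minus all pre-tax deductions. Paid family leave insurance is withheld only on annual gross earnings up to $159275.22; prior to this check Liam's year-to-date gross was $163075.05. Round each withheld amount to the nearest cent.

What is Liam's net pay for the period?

SIMPLE IRA contribution: $5382.03 × 0.032 = $172.22
Dependent care FSA: $299.02
Pre-tax total = $172.22 + $299.02 = $471.24
Taxable wages = $5382.03 − $471.24 = $4910.79
Federal tax withheld: $4910.79 × 0.166 = $815.19
Paid family leave insurance: annual cap $159275.22 already reached (YTD $163075.05), so $0.00
State unemployment insurance (employee share): $5382.03 × 0.001 = $5.38
Charity payroll deduction: $367.14
Total deductions = $172.22 + $299.02 + $815.19 + $0.00 + $5.38 + $367.14 = $1658.95
Net pay = $5382.03 − $1658.95 = $3723.08

$3723.08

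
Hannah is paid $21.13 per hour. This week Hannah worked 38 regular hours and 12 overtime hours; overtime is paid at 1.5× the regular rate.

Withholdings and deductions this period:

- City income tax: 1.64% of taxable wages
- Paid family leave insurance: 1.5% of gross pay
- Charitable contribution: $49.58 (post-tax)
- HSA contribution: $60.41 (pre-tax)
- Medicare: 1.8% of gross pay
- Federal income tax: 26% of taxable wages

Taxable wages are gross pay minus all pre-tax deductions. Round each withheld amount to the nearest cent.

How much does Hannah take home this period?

$723.87

Regular pay: 38 × $21.13 = $802.94
Overtime pay: 12 × $21.13 × 1.5 = $380.34
Gross pay = $802.94 + $380.34 = $1,183.28
HSA contribution: $60.41
Taxable wages = $1,183.28 − $60.41 = $1,122.87
City income tax: $1,122.87 × 0.0164 = $18.42
Federal income tax: $1,122.87 × 0.26 = $291.95
Paid family leave insurance: $1,183.28 × 0.015 = $17.75
Medicare: $1,183.28 × 0.018 = $21.30
Charitable contribution: $49.58
Total deductions = $60.41 + $18.42 + $291.95 + $17.75 + $21.30 + $49.58 = $459.41
Net pay = $1,183.28 − $459.41 = $723.87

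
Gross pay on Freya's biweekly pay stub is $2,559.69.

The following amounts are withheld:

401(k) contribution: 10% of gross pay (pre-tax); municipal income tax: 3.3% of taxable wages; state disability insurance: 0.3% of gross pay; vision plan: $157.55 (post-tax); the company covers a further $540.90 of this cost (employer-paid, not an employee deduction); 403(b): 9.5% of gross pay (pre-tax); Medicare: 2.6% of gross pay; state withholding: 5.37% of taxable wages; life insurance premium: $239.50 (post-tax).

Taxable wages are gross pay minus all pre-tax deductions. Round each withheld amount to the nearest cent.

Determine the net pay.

401(k) contribution: $2,559.69 × 0.1 = $255.97
403(b): $2,559.69 × 0.095 = $243.17
Pre-tax total = $255.97 + $243.17 = $499.14
Taxable wages = $2,559.69 − $499.14 = $2,060.55
Municipal income tax: $2,060.55 × 0.033 = $68.00
State withholding: $2,060.55 × 0.0537 = $110.65
Medicare: $2,559.69 × 0.026 = $66.55
State disability insurance: $2,559.69 × 0.003 = $7.68
Life insurance premium: $239.50
Vision plan: $157.55
(Employer's $540.90 toward vision plan is not withheld from the employee.)
Total deductions = $255.97 + $243.17 + $68.00 + $110.65 + $66.55 + $7.68 + $239.50 + $157.55 = $1,149.07
Net pay = $2,559.69 − $1,149.07 = $1,410.62

$1,410.62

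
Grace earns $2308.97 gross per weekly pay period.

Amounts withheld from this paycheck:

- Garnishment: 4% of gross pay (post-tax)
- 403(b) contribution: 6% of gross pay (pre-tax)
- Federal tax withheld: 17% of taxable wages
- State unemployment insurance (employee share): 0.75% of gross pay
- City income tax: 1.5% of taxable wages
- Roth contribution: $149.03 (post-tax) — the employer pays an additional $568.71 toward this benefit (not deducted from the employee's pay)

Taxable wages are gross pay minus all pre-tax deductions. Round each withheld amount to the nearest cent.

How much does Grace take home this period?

403(b) contribution: $2308.97 × 0.06 = $138.54
Taxable wages = $2308.97 − $138.54 = $2170.43
Federal tax withheld: $2170.43 × 0.17 = $368.97
City income tax: $2170.43 × 0.015 = $32.56
State unemployment insurance (employee share): $2308.97 × 0.0075 = $17.32
Garnishment: $2308.97 × 0.04 = $92.36
Roth contribution: $149.03
(Employer's $568.71 toward Roth contribution is not withheld from the employee.)
Total deductions = $138.54 + $368.97 + $32.56 + $17.32 + $92.36 + $149.03 = $798.78
Net pay = $2308.97 − $798.78 = $1510.19

$1510.19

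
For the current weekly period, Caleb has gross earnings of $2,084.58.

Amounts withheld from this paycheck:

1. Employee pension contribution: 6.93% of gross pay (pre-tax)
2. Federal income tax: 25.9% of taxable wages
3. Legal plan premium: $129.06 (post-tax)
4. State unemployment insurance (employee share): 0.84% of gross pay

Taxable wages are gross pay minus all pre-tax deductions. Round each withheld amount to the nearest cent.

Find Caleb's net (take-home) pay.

$1,291.06

Employee pension contribution: $2,084.58 × 0.0693 = $144.46
Taxable wages = $2,084.58 − $144.46 = $1,940.12
Federal income tax: $1,940.12 × 0.259 = $502.49
State unemployment insurance (employee share): $2,084.58 × 0.0084 = $17.51
Legal plan premium: $129.06
Total deductions = $144.46 + $502.49 + $17.51 + $129.06 = $793.52
Net pay = $2,084.58 − $793.52 = $1,291.06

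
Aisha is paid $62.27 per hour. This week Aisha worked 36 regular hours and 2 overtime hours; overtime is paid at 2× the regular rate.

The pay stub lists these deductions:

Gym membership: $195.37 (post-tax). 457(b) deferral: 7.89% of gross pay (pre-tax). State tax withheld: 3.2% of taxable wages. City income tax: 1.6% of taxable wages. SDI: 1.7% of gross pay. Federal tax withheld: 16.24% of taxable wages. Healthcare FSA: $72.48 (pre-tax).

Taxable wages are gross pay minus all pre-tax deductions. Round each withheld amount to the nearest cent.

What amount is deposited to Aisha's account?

$1,516.62

Regular pay: 36 × $62.27 = $2,241.72
Overtime pay: 2 × $62.27 × 2 = $249.08
Gross pay = $2,241.72 + $249.08 = $2,490.80
Healthcare FSA: $72.48
457(b) deferral: $2,490.80 × 0.0789 = $196.52
Pre-tax total = $72.48 + $196.52 = $269.00
Taxable wages = $2,490.80 − $269.00 = $2,221.80
City income tax: $2,221.80 × 0.016 = $35.55
State tax withheld: $2,221.80 × 0.032 = $71.10
Federal tax withheld: $2,221.80 × 0.1624 = $360.82
SDI: $2,490.80 × 0.017 = $42.34
Gym membership: $195.37
Total deductions = $72.48 + $196.52 + $35.55 + $71.10 + $360.82 + $42.34 + $195.37 = $974.18
Net pay = $2,490.80 − $974.18 = $1,516.62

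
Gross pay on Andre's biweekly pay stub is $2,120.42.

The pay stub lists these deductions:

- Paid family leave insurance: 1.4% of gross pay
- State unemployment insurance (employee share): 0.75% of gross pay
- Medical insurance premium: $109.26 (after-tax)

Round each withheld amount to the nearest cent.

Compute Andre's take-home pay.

Paid family leave insurance: $2,120.42 × 0.014 = $29.69
State unemployment insurance (employee share): $2,120.42 × 0.0075 = $15.90
Medical insurance premium: $109.26
Total deductions = $29.69 + $15.90 + $109.26 = $154.85
Net pay = $2,120.42 − $154.85 = $1,965.57

$1,965.57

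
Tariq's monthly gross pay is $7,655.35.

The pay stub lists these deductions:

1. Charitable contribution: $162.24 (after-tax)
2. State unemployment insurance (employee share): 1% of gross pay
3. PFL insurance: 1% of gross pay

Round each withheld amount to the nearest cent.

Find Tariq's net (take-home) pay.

PFL insurance: $7,655.35 × 0.01 = $76.55
State unemployment insurance (employee share): $7,655.35 × 0.01 = $76.55
Charitable contribution: $162.24
Total deductions = $76.55 + $76.55 + $162.24 = $315.34
Net pay = $7,655.35 − $315.34 = $7,340.01

$7,340.01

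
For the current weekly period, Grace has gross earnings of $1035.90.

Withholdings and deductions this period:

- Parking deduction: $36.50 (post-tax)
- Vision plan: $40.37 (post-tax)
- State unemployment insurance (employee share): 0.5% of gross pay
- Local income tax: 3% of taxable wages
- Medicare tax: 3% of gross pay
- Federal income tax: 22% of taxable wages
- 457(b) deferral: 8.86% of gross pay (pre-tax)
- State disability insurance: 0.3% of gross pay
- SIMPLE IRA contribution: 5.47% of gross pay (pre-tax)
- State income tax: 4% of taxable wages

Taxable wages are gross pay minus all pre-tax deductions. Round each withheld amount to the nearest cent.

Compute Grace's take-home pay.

$513.86

457(b) deferral: $1035.90 × 0.0886 = $91.78
SIMPLE IRA contribution: $1035.90 × 0.0547 = $56.66
Pre-tax total = $91.78 + $56.66 = $148.44
Taxable wages = $1035.90 − $148.44 = $887.46
Local income tax: $887.46 × 0.03 = $26.62
Federal income tax: $887.46 × 0.22 = $195.24
State income tax: $887.46 × 0.04 = $35.50
State unemployment insurance (employee share): $1035.90 × 0.005 = $5.18
State disability insurance: $1035.90 × 0.003 = $3.11
Medicare tax: $1035.90 × 0.03 = $31.08
Vision plan: $40.37
Parking deduction: $36.50
Total deductions = $91.78 + $56.66 + $26.62 + $195.24 + $35.50 + $5.18 + $3.11 + $31.08 + $40.37 + $36.50 = $522.04
Net pay = $1035.90 − $522.04 = $513.86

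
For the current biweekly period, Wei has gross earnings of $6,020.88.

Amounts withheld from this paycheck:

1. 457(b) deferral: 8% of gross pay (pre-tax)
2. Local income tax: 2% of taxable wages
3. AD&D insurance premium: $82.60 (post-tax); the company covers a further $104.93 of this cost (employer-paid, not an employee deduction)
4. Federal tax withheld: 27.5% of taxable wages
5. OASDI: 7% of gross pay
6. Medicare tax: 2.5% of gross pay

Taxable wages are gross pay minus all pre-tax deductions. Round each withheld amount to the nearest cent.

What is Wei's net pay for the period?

$3,250.57

457(b) deferral: $6,020.88 × 0.08 = $481.67
Taxable wages = $6,020.88 − $481.67 = $5,539.21
Federal tax withheld: $5,539.21 × 0.275 = $1,523.28
Local income tax: $5,539.21 × 0.02 = $110.78
Medicare tax: $6,020.88 × 0.025 = $150.52
OASDI: $6,020.88 × 0.07 = $421.46
AD&D insurance premium: $82.60
(Employer's $104.93 toward AD&D insurance premium is not withheld from the employee.)
Total deductions = $481.67 + $1,523.28 + $110.78 + $150.52 + $421.46 + $82.60 = $2,770.31
Net pay = $6,020.88 − $2,770.31 = $3,250.57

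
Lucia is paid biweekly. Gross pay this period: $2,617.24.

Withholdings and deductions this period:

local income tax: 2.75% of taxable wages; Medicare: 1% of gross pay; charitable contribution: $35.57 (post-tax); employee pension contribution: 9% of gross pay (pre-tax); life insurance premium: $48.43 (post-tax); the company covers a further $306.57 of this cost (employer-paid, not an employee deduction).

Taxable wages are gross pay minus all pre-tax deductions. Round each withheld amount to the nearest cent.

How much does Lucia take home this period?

$2,206.02

Employee pension contribution: $2,617.24 × 0.09 = $235.55
Taxable wages = $2,617.24 − $235.55 = $2,381.69
Local income tax: $2,381.69 × 0.0275 = $65.50
Medicare: $2,617.24 × 0.01 = $26.17
Charitable contribution: $35.57
Life insurance premium: $48.43
(Employer's $306.57 toward life insurance premium is not withheld from the employee.)
Total deductions = $235.55 + $65.50 + $26.17 + $35.57 + $48.43 = $411.22
Net pay = $2,617.24 − $411.22 = $2,206.02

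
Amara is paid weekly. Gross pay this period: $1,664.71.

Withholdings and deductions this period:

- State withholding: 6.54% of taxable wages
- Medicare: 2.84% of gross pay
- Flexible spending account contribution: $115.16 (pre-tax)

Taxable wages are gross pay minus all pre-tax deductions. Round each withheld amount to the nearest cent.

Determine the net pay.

Flexible spending account contribution: $115.16
Taxable wages = $1,664.71 − $115.16 = $1,549.55
State withholding: $1,549.55 × 0.0654 = $101.34
Medicare: $1,664.71 × 0.0284 = $47.28
Total deductions = $115.16 + $101.34 + $47.28 = $263.78
Net pay = $1,664.71 − $263.78 = $1,400.93

$1,400.93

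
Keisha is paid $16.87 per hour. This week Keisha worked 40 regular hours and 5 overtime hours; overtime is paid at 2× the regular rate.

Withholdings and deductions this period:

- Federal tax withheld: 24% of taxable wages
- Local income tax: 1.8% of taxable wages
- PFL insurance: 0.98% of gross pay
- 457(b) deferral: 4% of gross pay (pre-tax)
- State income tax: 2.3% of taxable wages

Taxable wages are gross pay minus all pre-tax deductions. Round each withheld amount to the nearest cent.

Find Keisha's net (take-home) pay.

$573.95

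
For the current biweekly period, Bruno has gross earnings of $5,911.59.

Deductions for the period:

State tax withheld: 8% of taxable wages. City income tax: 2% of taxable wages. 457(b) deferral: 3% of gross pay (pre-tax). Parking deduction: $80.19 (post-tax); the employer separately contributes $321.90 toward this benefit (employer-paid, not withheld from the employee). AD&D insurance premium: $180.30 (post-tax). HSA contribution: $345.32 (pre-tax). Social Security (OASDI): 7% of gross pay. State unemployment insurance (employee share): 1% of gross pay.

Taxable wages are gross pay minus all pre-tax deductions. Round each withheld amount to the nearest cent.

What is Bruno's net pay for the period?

457(b) deferral: $5,911.59 × 0.03 = $177.35
HSA contribution: $345.32
Pre-tax total = $177.35 + $345.32 = $522.67
Taxable wages = $5,911.59 − $522.67 = $5,388.92
City income tax: $5,388.92 × 0.02 = $107.78
State tax withheld: $5,388.92 × 0.08 = $431.11
Social Security (OASDI): $5,911.59 × 0.07 = $413.81
State unemployment insurance (employee share): $5,911.59 × 0.01 = $59.12
AD&D insurance premium: $180.30
Parking deduction: $80.19
(Employer's $321.90 toward parking deduction is not withheld from the employee.)
Total deductions = $177.35 + $345.32 + $107.78 + $431.11 + $413.81 + $59.12 + $180.30 + $80.19 = $1,794.98
Net pay = $5,911.59 − $1,794.98 = $4,116.61

$4,116.61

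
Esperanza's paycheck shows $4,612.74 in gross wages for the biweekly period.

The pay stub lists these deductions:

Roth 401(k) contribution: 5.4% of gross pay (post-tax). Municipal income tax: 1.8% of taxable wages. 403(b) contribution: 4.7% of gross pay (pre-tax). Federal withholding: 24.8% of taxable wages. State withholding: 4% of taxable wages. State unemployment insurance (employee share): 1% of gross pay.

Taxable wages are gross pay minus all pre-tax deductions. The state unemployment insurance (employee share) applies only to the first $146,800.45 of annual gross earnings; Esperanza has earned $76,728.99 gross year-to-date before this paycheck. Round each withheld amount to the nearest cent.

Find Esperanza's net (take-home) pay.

403(b) contribution: $4,612.74 × 0.047 = $216.80
Taxable wages = $4,612.74 − $216.80 = $4,395.94
State withholding: $4,395.94 × 0.04 = $175.84
Municipal income tax: $4,395.94 × 0.018 = $79.13
Federal withholding: $4,395.94 × 0.248 = $1,090.19
State unemployment insurance (employee share): cap not yet reached, full $4,612.74 is subject → $4,612.74 × 0.01 = $46.13
Roth 401(k) contribution: $4,612.74 × 0.054 = $249.09
Total deductions = $216.80 + $175.84 + $79.13 + $1,090.19 + $46.13 + $249.09 = $1,857.18
Net pay = $4,612.74 − $1,857.18 = $2,755.56

$2,755.56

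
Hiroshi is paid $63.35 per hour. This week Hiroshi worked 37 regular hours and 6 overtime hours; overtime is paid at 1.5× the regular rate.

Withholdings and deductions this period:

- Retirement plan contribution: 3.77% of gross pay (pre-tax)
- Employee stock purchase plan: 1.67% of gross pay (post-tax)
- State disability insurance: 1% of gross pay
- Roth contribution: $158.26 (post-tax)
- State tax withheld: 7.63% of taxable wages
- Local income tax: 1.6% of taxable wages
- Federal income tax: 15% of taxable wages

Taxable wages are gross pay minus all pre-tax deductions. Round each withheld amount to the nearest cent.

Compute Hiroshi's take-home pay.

Regular pay: 37 × $63.35 = $2343.95
Overtime pay: 6 × $63.35 × 1.5 = $570.15
Gross pay = $2343.95 + $570.15 = $2914.10
Retirement plan contribution: $2914.10 × 0.0377 = $109.86
Taxable wages = $2914.10 − $109.86 = $2804.24
Local income tax: $2804.24 × 0.016 = $44.87
State tax withheld: $2804.24 × 0.0763 = $213.96
Federal income tax: $2804.24 × 0.15 = $420.64
State disability insurance: $2914.10 × 0.01 = $29.14
Roth contribution: $158.26
Employee stock purchase plan: $2914.10 × 0.0167 = $48.67
Total deductions = $109.86 + $44.87 + $213.96 + $420.64 + $29.14 + $158.26 + $48.67 = $1025.40
Net pay = $2914.10 − $1025.40 = $1888.70

$1888.70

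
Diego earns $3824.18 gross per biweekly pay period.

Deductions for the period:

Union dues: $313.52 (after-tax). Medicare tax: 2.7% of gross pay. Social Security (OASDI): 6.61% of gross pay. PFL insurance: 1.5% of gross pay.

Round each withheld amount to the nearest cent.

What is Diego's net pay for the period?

$3097.27

Social Security (OASDI): $3824.18 × 0.0661 = $252.78
Medicare tax: $3824.18 × 0.027 = $103.25
PFL insurance: $3824.18 × 0.015 = $57.36
Union dues: $313.52
Total deductions = $252.78 + $103.25 + $57.36 + $313.52 = $726.91
Net pay = $3824.18 − $726.91 = $3097.27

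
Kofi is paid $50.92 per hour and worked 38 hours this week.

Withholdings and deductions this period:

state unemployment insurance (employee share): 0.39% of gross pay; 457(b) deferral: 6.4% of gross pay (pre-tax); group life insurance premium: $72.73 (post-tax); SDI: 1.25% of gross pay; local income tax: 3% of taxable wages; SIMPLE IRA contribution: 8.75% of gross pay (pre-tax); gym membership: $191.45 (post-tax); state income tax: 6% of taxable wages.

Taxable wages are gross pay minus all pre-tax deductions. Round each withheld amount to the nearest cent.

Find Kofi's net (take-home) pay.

$1,198.13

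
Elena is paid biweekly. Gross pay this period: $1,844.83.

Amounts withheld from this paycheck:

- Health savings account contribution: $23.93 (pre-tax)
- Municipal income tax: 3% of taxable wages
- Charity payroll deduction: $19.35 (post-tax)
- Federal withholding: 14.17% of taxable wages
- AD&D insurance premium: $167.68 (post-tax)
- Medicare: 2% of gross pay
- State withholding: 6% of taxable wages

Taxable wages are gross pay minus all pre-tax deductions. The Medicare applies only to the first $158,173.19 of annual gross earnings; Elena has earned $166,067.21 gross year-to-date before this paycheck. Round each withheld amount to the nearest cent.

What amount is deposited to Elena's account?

$1,211.97

Health savings account contribution: $23.93
Taxable wages = $1,844.83 − $23.93 = $1,820.90
Municipal income tax: $1,820.90 × 0.03 = $54.63
State withholding: $1,820.90 × 0.06 = $109.25
Federal withholding: $1,820.90 × 0.1417 = $258.02
Medicare: annual cap $158,173.19 already reached (YTD $166,067.21), so $0.00
Charity payroll deduction: $19.35
AD&D insurance premium: $167.68
Total deductions = $23.93 + $54.63 + $109.25 + $258.02 + $0.00 + $19.35 + $167.68 = $632.86
Net pay = $1,844.83 − $632.86 = $1,211.97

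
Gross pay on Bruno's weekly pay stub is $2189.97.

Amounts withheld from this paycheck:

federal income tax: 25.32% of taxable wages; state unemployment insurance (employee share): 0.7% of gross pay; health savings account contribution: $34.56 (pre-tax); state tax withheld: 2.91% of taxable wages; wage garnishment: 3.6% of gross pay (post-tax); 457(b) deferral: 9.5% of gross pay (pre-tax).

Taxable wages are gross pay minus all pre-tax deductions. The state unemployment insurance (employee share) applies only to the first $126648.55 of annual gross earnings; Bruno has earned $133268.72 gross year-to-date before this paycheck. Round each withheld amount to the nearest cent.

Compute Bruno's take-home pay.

$1318.78

Health savings account contribution: $34.56
457(b) deferral: $2189.97 × 0.095 = $208.05
Pre-tax total = $34.56 + $208.05 = $242.61
Taxable wages = $2189.97 − $242.61 = $1947.36
State tax withheld: $1947.36 × 0.0291 = $56.67
Federal income tax: $1947.36 × 0.2532 = $493.07
State unemployment insurance (employee share): annual cap $126648.55 already reached (YTD $133268.72), so $0.00
Wage garnishment: $2189.97 × 0.036 = $78.84
Total deductions = $34.56 + $208.05 + $56.67 + $493.07 + $0.00 + $78.84 = $871.19
Net pay = $2189.97 − $871.19 = $1318.78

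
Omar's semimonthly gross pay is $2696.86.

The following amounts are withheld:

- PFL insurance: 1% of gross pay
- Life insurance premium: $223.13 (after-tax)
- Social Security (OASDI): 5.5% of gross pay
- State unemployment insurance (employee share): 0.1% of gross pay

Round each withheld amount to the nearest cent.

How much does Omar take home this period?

State unemployment insurance (employee share): $2696.86 × 0.001 = $2.70
PFL insurance: $2696.86 × 0.01 = $26.97
Social Security (OASDI): $2696.86 × 0.055 = $148.33
Life insurance premium: $223.13
Total deductions = $2.70 + $26.97 + $148.33 + $223.13 = $401.13
Net pay = $2696.86 − $401.13 = $2295.73

$2295.73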